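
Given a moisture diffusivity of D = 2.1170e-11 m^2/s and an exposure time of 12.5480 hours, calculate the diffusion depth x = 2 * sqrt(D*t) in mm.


t = 12.5480 hr * 3600 = 45172.8000 s
D * t = 2.1170e-11 * 45172.8000 = 9.5631e-07
x = 2 * sqrt(D*t) = 2 * sqrt(9.5631e-07) = 0.00195582 m = 1.9558 mm


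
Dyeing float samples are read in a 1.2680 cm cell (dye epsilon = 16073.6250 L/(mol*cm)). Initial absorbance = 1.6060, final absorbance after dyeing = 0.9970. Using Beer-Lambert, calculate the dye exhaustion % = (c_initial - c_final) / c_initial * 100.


c_initial = A_i / (epsilon * l) = 1.6060 / (16073.6250 * 1.2680) = 7.8798e-05 mol/L
c_final = A_f / (epsilon * l) = 0.9970 / (16073.6250 * 1.2680) = 4.8917e-05 mol/L
Exhaustion = (c_initial - c_final) / c_initial * 100 = (7.8798e-05 - 4.8917e-05) / 7.8798e-05 * 100 = 37.9203 %


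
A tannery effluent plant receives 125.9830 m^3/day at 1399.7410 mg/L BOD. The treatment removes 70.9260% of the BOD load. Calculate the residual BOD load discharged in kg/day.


Load_in = volume * conc / 1000 = 125.9830 * 1399.7410 / 1000 = 176.3436 kg/day
Removed = Load_in * eff / 100 = 176.3436 * 70.9260 / 100 = 125.0734 kg/day
Load_out = Load_in - Removed = 176.3436 - 125.0734 = 51.2701 kg/day


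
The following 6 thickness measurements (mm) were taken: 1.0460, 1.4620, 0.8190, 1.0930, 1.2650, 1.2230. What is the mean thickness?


Formula: Average = sum / n
Substituting: Average = 6.9080 / 6
Result: 1.1513 mm


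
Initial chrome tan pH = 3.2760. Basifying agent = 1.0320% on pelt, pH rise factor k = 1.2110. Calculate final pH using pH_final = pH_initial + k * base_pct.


Formula: pH_final = pH_initial + k * base_pct
Substituting: pH_final = 3.2760 + 1.2110 * 1.0320
Result: 4.5258


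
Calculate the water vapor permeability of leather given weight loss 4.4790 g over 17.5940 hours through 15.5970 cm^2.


Formula: WVP = loss / (area * time)
Substituting: WVP = 4.4790 / (15.5970 * 17.5940)
Result: 0.0163221 g/(cm^2*hr)


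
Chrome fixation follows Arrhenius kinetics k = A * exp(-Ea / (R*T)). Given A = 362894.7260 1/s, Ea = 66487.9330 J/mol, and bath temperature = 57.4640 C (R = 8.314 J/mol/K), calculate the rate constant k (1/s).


T_K = T_C + 273.15 = 57.4640 + 273.15 = 330.6140 K
exponent = -Ea / (R * T_K) = -66487.9330 / (8.314 * 330.6140) = -24.1886
k = A * exp(exponent) = 362894.7260 * exp(-24.1886) = 1.1344e-05 1/s


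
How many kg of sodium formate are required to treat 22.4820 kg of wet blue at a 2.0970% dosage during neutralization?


Formula: Neutralizer = substrate * pct / 100
Substituting: Neutralizer = 22.4820 * 2.0970 / 100
Result: 0.4714 kg


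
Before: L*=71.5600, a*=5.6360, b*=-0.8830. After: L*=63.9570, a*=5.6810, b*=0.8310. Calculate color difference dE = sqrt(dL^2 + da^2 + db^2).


dL = -7.6030, da = 0.045, db = 1.7140
dE = sqrt((-7.6030)^2 + 0.045^2 + 1.7140^2) = 7.7939


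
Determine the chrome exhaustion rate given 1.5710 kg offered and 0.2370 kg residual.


Formula: Uptake = (offered - residual) / offered * 100
Substituting: Uptake = (1.5710 - 0.2370) / 1.5710 * 100
Result: 84.9141 %


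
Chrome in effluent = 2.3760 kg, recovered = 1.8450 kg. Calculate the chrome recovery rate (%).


Formula: Recovery = recovered / input * 100
Substituting: Recovery = 1.8450 / 2.3760 * 100
Result: 77.6515 %


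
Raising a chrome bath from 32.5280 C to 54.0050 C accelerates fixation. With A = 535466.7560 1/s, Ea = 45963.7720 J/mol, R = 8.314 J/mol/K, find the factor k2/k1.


T1 = 32.5280 + 273.15 = 305.6780 K; T2 = 54.0050 + 273.15 = 327.1550 K
k1 = A * exp(-Ea/(R*T1)) = 535466.7560 * exp(-45963.7720/(8.314*305.6780)) = 0.00748345 1/s
k2 = A * exp(-Ea/(R*T2)) = 535466.7560 * exp(-45963.7720/(8.314*327.1550)) = 0.0245324 1/s
k2/k1 = 0.0245324 / 0.00748345 = 3.2782


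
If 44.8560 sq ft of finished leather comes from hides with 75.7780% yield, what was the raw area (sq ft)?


Formula: raw = finished * 100 / yield
Substituting: raw = 44.8560 * 100 / 75.7780
Result: 59.1940 sq ft


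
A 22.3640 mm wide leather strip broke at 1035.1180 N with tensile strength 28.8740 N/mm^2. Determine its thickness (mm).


Formula: t = F / (TS * w)
Substituting: t = 1035.1180 / (28.8740 * 22.3640)
Result: 1.6030 mm


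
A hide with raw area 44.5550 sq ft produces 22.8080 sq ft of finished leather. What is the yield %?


Formula: Yield = finished / raw * 100
Substituting: Yield = 22.8080 / 44.5550 * 100
Result: 51.1907 %


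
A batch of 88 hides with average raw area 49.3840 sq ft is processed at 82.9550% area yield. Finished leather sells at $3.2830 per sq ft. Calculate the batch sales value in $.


Raw_total = N * avg_area = 88 * 49.3840 = 4345.7920 sq ft
Finished = Raw_total * yield / 100 = 4345.7920 * 82.9550 / 100 = 3605.0518 sq ft
Value = Finished * price = 3605.0518 * 3.2830 = 11835.3849 $


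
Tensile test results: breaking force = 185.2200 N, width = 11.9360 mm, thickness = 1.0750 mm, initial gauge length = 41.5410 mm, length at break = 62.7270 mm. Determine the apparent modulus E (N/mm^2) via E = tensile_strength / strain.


TS = F / (w * t) = 185.2200 / (11.9360 * 1.0750) = 14.4351 N/mm^2
strain = (Lf - L0) / L0 = (62.7270 - 41.5410) / 41.5410 = 0.5100
E = TS / strain = 14.4351 / 0.5100 = 28.3041 N/mm^2


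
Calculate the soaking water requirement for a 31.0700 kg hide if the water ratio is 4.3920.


Formula: Water = hide_weight * ratio
Substituting: Water = 31.0700 * 4.3920
Result: 136.4594 kg


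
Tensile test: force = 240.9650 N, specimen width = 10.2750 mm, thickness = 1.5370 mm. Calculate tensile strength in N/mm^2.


Formula: TS = force / (width * thickness)
Substituting: TS = 240.9650 / (10.2750 * 1.5370)
Result: 15.2580 N/mm^2


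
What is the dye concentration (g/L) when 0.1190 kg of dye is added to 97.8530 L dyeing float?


Formula: Conc = dye_mass(kg) / volume(L) * 1000
Substituting: Conc = 0.1190 / 97.8530 * 1000
Result: 1.2161 g/L


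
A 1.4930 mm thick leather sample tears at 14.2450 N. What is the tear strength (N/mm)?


Formula: Tear strength = force / thickness
Substituting: Tear strength = 14.2450 / 1.4930
Result: 9.5412 N/mm


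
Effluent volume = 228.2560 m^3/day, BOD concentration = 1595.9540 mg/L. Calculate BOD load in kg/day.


Formula: BOD_load = volume * conc / 1000
Substituting: BOD_load = 228.2560 * 1595.9540 / 1000
Result: 364.2861 kg/day


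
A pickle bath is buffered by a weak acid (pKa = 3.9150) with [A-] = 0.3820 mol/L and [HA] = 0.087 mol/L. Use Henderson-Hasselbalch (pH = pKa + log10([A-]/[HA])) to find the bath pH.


ratio = [A-] / [HA] = 0.3820 / 0.087 = 4.3908
log10(ratio) = 0.6425
pH = pKa + log10(ratio) = 3.9150 + 0.6425 = 4.5575


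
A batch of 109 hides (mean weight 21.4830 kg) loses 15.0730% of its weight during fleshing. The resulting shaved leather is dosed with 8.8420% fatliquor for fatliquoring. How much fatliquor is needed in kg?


Total_raw = N * avg_wt = 109 * 21.4830 = 2341.6470 kg
Substrate = Total_raw * (1 - loss/100) = 2341.6470 * (1 - 15.0730/100) = 1988.6905 kg
Fat = Substrate * pct / 100 = 1988.6905 * 8.8420 / 100 = 175.8400 kg


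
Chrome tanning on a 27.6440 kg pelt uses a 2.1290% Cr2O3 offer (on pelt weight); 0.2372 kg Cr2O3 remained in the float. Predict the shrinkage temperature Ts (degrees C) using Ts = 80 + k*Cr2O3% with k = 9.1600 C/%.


Offered = pelt * offer_pct / 100 = 27.6440 * 2.1290 / 100 = 0.5885 kg
Uptake = offered - residual = 0.5885 - 0.2372 = 0.3513 kg
Cr2O3% on pelt = uptake / pelt * 100 = 0.3513 / 27.6440 * 100 = 1.2709 %
Ts = 80 + k * Cr2O3% = 80 + 9.1600 * 1.2709 = 91.6419 C


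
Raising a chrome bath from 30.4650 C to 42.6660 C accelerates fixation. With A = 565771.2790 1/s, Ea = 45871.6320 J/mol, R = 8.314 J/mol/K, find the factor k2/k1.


T1 = 30.4650 + 273.15 = 303.6150 K; T2 = 42.6660 + 273.15 = 315.8160 K
k1 = A * exp(-Ea/(R*T1)) = 565771.2790 * exp(-45871.6320/(8.314*303.6150)) = 0.00725257 1/s
k2 = A * exp(-Ea/(R*T2)) = 565771.2790 * exp(-45871.6320/(8.314*315.8160)) = 0.014635 1/s
k2/k1 = 0.014635 / 0.00725257 = 2.0179


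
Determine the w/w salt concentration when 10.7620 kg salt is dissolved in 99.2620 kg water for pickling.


Formula: Conc = salt / (water + salt) * 100
Substituting: Conc = 10.7620 / (99.2620 + 10.7620) * 100
Result: 9.7815 %


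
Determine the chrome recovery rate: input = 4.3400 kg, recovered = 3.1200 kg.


Formula: Recovery = recovered / input * 100
Substituting: Recovery = 3.1200 / 4.3400 * 100
Result: 71.8894 %


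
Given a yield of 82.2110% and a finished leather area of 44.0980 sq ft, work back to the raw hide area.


Formula: raw = finished * 100 / yield
Substituting: raw = 44.0980 * 100 / 82.2110
Result: 53.6400 sq ft


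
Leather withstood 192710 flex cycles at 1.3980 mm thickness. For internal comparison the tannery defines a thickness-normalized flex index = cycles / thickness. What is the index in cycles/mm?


Formula: Index = cycles / thickness
Substituting: Index = 192710 / 1.3980
Result: 137846.9242 cycles/mm


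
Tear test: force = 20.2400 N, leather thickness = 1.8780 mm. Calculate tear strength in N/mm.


Formula: Tear strength = force / thickness
Substituting: Tear strength = 20.2400 / 1.8780
Result: 10.7774 N/mm


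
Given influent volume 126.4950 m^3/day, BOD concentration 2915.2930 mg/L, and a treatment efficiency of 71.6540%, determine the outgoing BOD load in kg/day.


Load_in = volume * conc / 1000 = 126.4950 * 2915.2930 / 1000 = 368.7700 kg/day
Removed = Load_in * eff / 100 = 368.7700 * 71.6540 / 100 = 264.2384 kg/day
Load_out = Load_in - Removed = 368.7700 - 264.2384 = 104.5315 kg/day


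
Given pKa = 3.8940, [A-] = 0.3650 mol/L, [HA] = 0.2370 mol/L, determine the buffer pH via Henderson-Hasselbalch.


ratio = [A-] / [HA] = 0.3650 / 0.2370 = 1.5401
log10(ratio) = 0.1875
pH = pKa + log10(ratio) = 3.8940 + 0.1875 = 4.0815


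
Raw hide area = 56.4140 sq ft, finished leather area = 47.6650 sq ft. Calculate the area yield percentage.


Formula: Yield = finished / raw * 100
Substituting: Yield = 47.6650 / 56.4140 * 100
Result: 84.4914 %


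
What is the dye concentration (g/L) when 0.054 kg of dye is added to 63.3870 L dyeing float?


Formula: Conc = dye_mass(kg) / volume(L) * 1000
Substituting: Conc = 0.054 / 63.3870 * 1000
Result: 0.8519 g/L


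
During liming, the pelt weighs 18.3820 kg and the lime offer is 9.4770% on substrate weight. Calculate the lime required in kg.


Formula: Lime = substrate * pct / 100
Substituting: Lime = 18.3820 * 9.4770 / 100
Result: 1.7421 kg


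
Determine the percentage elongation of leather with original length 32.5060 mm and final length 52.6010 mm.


Formula: Elongation = (Lf - L0) / L0 * 100
Substituting: Elongation = (52.6010 - 32.5060) / 32.5060 * 100
Result: 61.8194 %


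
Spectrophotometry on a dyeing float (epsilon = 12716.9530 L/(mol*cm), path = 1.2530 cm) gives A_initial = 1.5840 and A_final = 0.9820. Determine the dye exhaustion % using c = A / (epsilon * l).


c_initial = A_i / (epsilon * l) = 1.5840 / (12716.9530 * 1.2530) = 9.9408e-05 mol/L
c_final = A_f / (epsilon * l) = 0.9820 / (12716.9530 * 1.2530) = 6.1628e-05 mol/L
Exhaustion = (c_initial - c_final) / c_initial * 100 = (9.9408e-05 - 6.1628e-05) / 9.9408e-05 * 100 = 38.0051 %


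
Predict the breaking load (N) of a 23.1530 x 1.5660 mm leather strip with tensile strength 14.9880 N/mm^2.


Formula: F = TS * w * t
Substituting: F = 14.9880 * 23.1530 * 1.5660
Result: 543.4289 N


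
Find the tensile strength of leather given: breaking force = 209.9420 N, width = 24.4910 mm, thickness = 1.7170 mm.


Formula: TS = force / (width * thickness)
Substituting: TS = 209.9420 / (24.4910 * 1.7170)
Result: 4.9926 N/mm^2


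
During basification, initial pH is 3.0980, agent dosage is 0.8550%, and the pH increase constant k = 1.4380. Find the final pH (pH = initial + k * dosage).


Formula: pH_final = pH_initial + k * base_pct
Substituting: pH_final = 3.0980 + 1.4380 * 0.8550
Result: 4.3275


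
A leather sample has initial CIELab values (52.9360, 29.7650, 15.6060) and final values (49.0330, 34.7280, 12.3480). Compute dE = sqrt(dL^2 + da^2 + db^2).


dL = -3.9030, da = 4.9630, db = -3.2580
dE = sqrt((-3.9030)^2 + 4.9630^2 + (-3.2580)^2) = 7.1049


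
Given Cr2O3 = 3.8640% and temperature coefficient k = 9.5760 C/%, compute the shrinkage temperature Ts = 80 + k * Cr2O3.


Formula: Ts = 80 + k * Cr2O3
Substituting: Ts = 80 + 9.5760 * 3.8640
Result: 117.0017 C


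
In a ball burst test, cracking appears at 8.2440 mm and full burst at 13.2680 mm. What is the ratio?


Formula: Ratio = crack / burst
Substituting: Ratio = 8.2440 / 13.2680
Result: 0.6213


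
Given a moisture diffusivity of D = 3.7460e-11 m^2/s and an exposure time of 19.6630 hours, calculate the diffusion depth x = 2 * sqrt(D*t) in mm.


t = 19.6630 hr * 3600 = 70786.8000 s
D * t = 3.7460e-11 * 70786.8000 = 2.6517e-06
x = 2 * sqrt(D*t) = 2 * sqrt(2.6517e-06) = 0.00325679 m = 3.2568 mm


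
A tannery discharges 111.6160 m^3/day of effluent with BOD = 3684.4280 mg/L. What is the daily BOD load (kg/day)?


Formula: BOD_load = volume * conc / 1000
Substituting: BOD_load = 111.6160 * 3684.4280 / 1000
Result: 411.2411 kg/day


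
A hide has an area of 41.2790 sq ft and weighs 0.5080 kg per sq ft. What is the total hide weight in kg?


Formula: Weight = area * weight_per_sqft
Substituting: Weight = 41.2790 * 0.5080
Result: 20.9697 kg


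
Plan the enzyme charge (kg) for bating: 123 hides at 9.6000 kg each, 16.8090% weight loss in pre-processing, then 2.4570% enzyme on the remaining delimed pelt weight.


Total_raw = N * avg_wt = 123 * 9.6000 = 1180.8000 kg
Substrate = Total_raw * (1 - loss/100) = 1180.8000 * (1 - 16.8090/100) = 982.3193 kg
Enzyme = Substrate * pct / 100 = 982.3193 * 2.4570 / 100 = 24.1356 kg


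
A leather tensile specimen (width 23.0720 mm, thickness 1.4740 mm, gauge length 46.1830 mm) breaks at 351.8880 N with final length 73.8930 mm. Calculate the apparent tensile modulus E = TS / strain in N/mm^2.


TS = F / (w * t) = 351.8880 / (23.0720 * 1.4740) = 10.3472 N/mm^2
strain = (Lf - L0) / L0 = (73.8930 - 46.1830) / 46.1830 = 0.6000
E = TS / strain = 10.3472 / 0.6000 = 17.2452 N/mm^2


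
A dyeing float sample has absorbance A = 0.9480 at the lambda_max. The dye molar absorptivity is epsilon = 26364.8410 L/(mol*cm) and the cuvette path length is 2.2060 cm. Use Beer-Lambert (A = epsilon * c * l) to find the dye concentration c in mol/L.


Formula: c = A / (epsilon * l)
Substituting: c = 0.9480 / (26364.8410 * 2.2060)
Result: 1.6300e-05 mol/L


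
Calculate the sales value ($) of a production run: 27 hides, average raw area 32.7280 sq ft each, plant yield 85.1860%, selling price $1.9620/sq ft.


Raw_total = N * avg_area = 27 * 32.7280 = 883.6560 sq ft
Finished = Raw_total * yield / 100 = 883.6560 * 85.1860 / 100 = 752.7512 sq ft
Value = Finished * price = 752.7512 * 1.9620 = 1476.8979 $


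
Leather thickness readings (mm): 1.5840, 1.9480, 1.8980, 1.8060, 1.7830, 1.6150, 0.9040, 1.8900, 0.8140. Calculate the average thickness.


Formula: Average = sum / n
Substituting: Average = 14.2420 / 9
Result: 1.5824 mm


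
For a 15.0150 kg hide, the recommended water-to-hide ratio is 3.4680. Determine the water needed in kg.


Formula: Water = hide_weight * ratio
Substituting: Water = 15.0150 * 3.4680
Result: 52.0720 kg


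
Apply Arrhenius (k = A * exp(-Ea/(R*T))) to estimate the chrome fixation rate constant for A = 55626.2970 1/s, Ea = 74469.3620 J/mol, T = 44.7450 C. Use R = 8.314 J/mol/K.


T_K = T_C + 273.15 = 44.7450 + 273.15 = 317.8950 K
exponent = -Ea / (R * T_K) = -74469.3620 / (8.314 * 317.8950) = -28.1763
k = A * exp(exponent) = 55626.2970 * exp(-28.1763) = 3.2246e-08 1/s


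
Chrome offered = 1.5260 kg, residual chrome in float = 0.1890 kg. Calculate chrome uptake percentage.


Formula: Uptake = (offered - residual) / offered * 100
Substituting: Uptake = (1.5260 - 0.1890) / 1.5260 * 100
Result: 87.6147 %


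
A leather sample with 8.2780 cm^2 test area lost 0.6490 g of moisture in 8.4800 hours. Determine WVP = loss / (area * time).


Formula: WVP = loss / (area * time)
Substituting: WVP = 0.6490 / (8.2780 * 8.4800)
Result: 0.00924535 g/(cm^2*hr)


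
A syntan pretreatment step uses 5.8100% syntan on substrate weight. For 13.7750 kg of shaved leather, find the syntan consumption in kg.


Formula: Syntan = substrate * pct / 100
Substituting: Syntan = 13.7750 * 5.8100 / 100
Result: 0.8003 kg


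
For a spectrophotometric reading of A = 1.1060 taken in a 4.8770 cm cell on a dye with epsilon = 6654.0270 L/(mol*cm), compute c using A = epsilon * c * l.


Formula: c = A / (epsilon * l)
Substituting: c = 1.1060 / (6654.0270 * 4.8770)
Result: 3.4081e-05 mol/L


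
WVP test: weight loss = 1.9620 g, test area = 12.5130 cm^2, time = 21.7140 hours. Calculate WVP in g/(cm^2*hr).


Formula: WVP = loss / (area * time)
Substituting: WVP = 1.9620 / (12.5130 * 21.7140)
Result: 0.00722101 g/(cm^2*hr)


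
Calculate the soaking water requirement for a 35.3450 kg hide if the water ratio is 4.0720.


Formula: Water = hide_weight * ratio
Substituting: Water = 35.3450 * 4.0720
Result: 143.9248 kg


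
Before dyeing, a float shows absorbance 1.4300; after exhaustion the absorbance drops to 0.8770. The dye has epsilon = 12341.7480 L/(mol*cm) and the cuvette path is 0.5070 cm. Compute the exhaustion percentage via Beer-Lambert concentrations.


c_initial = A_i / (epsilon * l) = 1.4300 / (12341.7480 * 0.5070) = 2.2853e-04 mol/L
c_final = A_f / (epsilon * l) = 0.8770 / (12341.7480 * 0.5070) = 1.4016e-04 mol/L
Exhaustion = (c_initial - c_final) / c_initial * 100 = (2.2853e-04 - 1.4016e-04) / 2.2853e-04 * 100 = 38.6713 %


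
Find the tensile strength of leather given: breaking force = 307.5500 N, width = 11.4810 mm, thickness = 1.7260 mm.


Formula: TS = force / (width * thickness)
Substituting: TS = 307.5500 / (11.4810 * 1.7260)
Result: 15.5201 N/mm^2


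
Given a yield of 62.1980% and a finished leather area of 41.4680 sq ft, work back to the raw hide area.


Formula: raw = finished * 100 / yield
Substituting: raw = 41.4680 * 100 / 62.1980
Result: 66.6710 sq ft


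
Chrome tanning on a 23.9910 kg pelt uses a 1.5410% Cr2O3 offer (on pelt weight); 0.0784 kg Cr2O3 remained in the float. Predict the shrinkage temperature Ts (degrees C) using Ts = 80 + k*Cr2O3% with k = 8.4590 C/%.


Offered = pelt * offer_pct / 100 = 23.9910 * 1.5410 / 100 = 0.3697 kg
Uptake = offered - residual = 0.3697 - 0.0784 = 0.2913 kg
Cr2O3% on pelt = uptake / pelt * 100 = 0.2913 / 23.9910 * 100 = 1.2142 %
Ts = 80 + k * Cr2O3% = 80 + 8.4590 * 1.2142 = 90.2710 C


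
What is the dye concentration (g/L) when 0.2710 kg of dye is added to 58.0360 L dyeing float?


Formula: Conc = dye_mass(kg) / volume(L) * 1000
Substituting: Conc = 0.2710 / 58.0360 * 1000
Result: 4.6695 g/L


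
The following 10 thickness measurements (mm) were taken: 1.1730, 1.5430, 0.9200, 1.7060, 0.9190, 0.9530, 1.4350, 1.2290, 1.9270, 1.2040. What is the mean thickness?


Formula: Average = sum / n
Substituting: Average = 13.0090 / 10
Result: 1.3009 mm


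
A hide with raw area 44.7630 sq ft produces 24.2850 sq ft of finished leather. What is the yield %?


Formula: Yield = finished / raw * 100
Substituting: Yield = 24.2850 / 44.7630 * 100
Result: 54.2524 %


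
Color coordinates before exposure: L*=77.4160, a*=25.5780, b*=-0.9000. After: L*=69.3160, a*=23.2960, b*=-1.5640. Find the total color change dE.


dL = -8.1000, da = -2.2820, db = -0.6640
dE = sqrt((-8.1000)^2 + (-2.2820)^2 + (-0.6640)^2) = 8.4415


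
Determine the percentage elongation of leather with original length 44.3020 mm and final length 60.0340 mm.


Formula: Elongation = (Lf - L0) / L0 * 100
Substituting: Elongation = (60.0340 - 44.3020) / 44.3020 * 100
Result: 35.5108 %


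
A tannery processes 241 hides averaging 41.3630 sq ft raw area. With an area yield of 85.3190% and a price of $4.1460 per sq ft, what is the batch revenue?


Raw_total = N * avg_area = 241 * 41.3630 = 9968.4830 sq ft
Finished = Raw_total * yield / 100 = 9968.4830 * 85.3190 / 100 = 8505.0100 sq ft
Value = Finished * price = 8505.0100 * 4.1460 = 35261.7715 $


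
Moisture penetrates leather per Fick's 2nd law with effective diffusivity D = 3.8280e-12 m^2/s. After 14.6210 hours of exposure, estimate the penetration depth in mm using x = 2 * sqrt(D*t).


t = 14.6210 hr * 3600 = 52635.6000 s
D * t = 3.8280e-12 * 52635.6000 = 2.0149e-07
x = 2 * sqrt(D*t) = 2 * sqrt(2.0149e-07) = 8.9775e-04 m = 0.8978 mm


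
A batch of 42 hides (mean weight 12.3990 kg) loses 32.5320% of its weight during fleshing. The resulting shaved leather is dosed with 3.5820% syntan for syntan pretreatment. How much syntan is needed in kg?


Total_raw = N * avg_wt = 42 * 12.3990 = 520.7580 kg
Substrate = Total_raw * (1 - loss/100) = 520.7580 * (1 - 32.5320/100) = 351.3450 kg
Syntan = Substrate * pct / 100 = 351.3450 * 3.5820 / 100 = 12.5852 kg


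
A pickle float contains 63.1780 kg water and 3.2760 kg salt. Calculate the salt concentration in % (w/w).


Formula: Conc = salt / (water + salt) * 100
Substituting: Conc = 3.2760 / (63.1780 + 3.2760) * 100
Result: 4.9297 %


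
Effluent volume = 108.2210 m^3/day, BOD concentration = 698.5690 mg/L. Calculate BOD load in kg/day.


Formula: BOD_load = volume * conc / 1000
Substituting: BOD_load = 108.2210 * 698.5690 / 1000
Result: 75.5998 kg/day


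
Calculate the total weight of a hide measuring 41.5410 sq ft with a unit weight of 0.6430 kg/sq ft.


Formula: Weight = area * weight_per_sqft
Substituting: Weight = 41.5410 * 0.6430
Result: 26.7109 kg


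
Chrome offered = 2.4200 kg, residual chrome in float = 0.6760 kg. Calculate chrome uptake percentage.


Formula: Uptake = (offered - residual) / offered * 100
Substituting: Uptake = (2.4200 - 0.6760) / 2.4200 * 100
Result: 72.0661 %


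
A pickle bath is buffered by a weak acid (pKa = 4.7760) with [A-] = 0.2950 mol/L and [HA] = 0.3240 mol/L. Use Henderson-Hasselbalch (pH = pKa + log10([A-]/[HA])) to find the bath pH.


ratio = [A-] / [HA] = 0.2950 / 0.3240 = 0.9105
log10(ratio) = -0.040723
pH = pKa + log10(ratio) = 4.7760 - 0.040723 = 4.7353


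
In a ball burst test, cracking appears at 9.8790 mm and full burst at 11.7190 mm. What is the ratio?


Formula: Ratio = crack / burst
Substituting: Ratio = 9.8790 / 11.7190
Result: 0.8430


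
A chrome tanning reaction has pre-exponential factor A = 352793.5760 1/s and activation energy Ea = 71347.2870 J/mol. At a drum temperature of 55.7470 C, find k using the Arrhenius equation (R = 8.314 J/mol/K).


T_K = T_C + 273.15 = 55.7470 + 273.15 = 328.8970 K
exponent = -Ea / (R * T_K) = -71347.2870 / (8.314 * 328.8970) = -26.0920
k = A * exp(exponent) = 352793.5760 * exp(-26.0920) = 1.6440e-06 1/s


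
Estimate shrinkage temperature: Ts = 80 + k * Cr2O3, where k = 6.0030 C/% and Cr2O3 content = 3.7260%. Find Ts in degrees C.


Formula: Ts = 80 + k * Cr2O3
Substituting: Ts = 80 + 6.0030 * 3.7260
Result: 102.3672 C


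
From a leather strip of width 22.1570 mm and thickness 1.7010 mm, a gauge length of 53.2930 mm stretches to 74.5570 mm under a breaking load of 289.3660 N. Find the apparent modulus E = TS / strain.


TS = F / (w * t) = 289.3660 / (22.1570 * 1.7010) = 7.6777 N/mm^2
strain = (Lf - L0) / L0 = (74.5570 - 53.2930) / 53.2930 = 0.3990
E = TS / strain = 7.6777 / 0.3990 = 19.2423 N/mm^2


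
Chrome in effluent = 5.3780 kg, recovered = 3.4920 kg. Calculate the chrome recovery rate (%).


Formula: Recovery = recovered / input * 100
Substituting: Recovery = 3.4920 / 5.3780 * 100
Result: 64.9312 %


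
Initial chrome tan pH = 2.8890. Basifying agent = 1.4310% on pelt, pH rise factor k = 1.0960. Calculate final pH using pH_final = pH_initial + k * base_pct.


Formula: pH_final = pH_initial + k * base_pct
Substituting: pH_final = 2.8890 + 1.0960 * 1.4310
Result: 4.4574


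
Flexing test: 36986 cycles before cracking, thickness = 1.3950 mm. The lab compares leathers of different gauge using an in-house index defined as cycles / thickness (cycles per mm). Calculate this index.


Formula: Index = cycles / thickness
Substituting: Index = 36986 / 1.3950
Result: 26513.2616 cycles/mm


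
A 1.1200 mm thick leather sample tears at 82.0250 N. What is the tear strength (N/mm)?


Formula: Tear strength = force / thickness
Substituting: Tear strength = 82.0250 / 1.1200
Result: 73.2366 N/mm


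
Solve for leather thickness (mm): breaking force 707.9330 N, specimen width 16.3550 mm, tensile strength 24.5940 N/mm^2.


Formula: t = F / (TS * w)
Substituting: t = 707.9330 / (24.5940 * 16.3550)
Result: 1.7600 mm


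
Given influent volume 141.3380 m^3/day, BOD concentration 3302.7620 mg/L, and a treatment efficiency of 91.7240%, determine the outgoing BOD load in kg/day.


Load_in = volume * conc / 1000 = 141.3380 * 3302.7620 / 1000 = 466.8058 kg/day
Removed = Load_in * eff / 100 = 466.8058 * 91.7240 / 100 = 428.1729 kg/day
Load_out = Load_in - Removed = 466.8058 - 428.1729 = 38.6328 kg/day


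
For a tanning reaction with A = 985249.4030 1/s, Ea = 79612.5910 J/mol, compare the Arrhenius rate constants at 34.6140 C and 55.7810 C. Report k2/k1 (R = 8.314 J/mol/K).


T1 = 34.6140 + 273.15 = 307.7640 K; T2 = 55.7810 + 273.15 = 328.9310 K
k1 = A * exp(-Ea/(R*T1)) = 985249.4030 * exp(-79612.5910/(8.314*307.7640)) = 3.0267e-08 1/s
k2 = A * exp(-Ea/(R*T2)) = 985249.4030 * exp(-79612.5910/(8.314*328.9310)) = 2.2414e-07 1/s
k2/k1 = 2.2414e-07 / 3.0267e-08 = 7.4054


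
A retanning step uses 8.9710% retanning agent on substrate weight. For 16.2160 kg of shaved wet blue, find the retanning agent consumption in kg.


Formula: Retan = substrate * pct / 100
Substituting: Retan = 16.2160 * 8.9710 / 100
Result: 1.4547 kg


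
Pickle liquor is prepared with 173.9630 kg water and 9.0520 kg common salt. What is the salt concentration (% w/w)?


Formula: Conc = salt / (water + salt) * 100
Substituting: Conc = 9.0520 / (173.9630 + 9.0520) * 100
Result: 4.9460 %


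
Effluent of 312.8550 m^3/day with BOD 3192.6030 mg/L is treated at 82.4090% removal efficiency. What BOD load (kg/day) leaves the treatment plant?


Load_in = volume * conc / 1000 = 312.8550 * 3192.6030 / 1000 = 998.8218 kg/day
Removed = Load_in * eff / 100 = 998.8218 * 82.4090 / 100 = 823.1191 kg/day
Load_out = Load_in - Removed = 998.8218 - 823.1191 = 175.7027 kg/day


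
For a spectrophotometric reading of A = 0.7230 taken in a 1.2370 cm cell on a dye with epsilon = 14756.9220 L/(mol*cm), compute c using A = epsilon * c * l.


Formula: c = A / (epsilon * l)
Substituting: c = 0.7230 / (14756.9220 * 1.2370)
Result: 3.9607e-05 mol/L


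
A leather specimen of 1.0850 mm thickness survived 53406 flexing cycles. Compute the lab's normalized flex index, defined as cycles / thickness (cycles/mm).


Formula: Index = cycles / thickness
Substituting: Index = 53406 / 1.0850
Result: 49222.1198 cycles/mm


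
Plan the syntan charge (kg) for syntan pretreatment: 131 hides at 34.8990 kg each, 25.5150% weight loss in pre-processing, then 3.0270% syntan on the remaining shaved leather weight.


Total_raw = N * avg_wt = 131 * 34.8990 = 4571.7690 kg
Substrate = Total_raw * (1 - loss/100) = 4571.7690 * (1 - 25.5150/100) = 3405.2821 kg
Syntan = Substrate * pct / 100 = 3405.2821 * 3.0270 / 100 = 103.0779 kg


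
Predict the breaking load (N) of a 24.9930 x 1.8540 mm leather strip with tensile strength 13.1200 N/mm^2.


Formula: F = TS * w * t
Substituting: F = 13.1200 * 24.9930 * 1.8540
Result: 607.9417 N


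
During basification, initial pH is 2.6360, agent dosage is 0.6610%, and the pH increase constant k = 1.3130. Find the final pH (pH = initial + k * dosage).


Formula: pH_final = pH_initial + k * base_pct
Substituting: pH_final = 2.6360 + 1.3130 * 0.6610
Result: 3.5039


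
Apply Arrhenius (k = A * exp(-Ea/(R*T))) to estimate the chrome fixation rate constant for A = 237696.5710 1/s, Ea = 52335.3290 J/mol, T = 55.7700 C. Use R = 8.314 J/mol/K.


T_K = T_C + 273.15 = 55.7700 + 273.15 = 328.9200 K
exponent = -Ea / (R * T_K) = -52335.3290 / (8.314 * 328.9200) = -19.1379
k = A * exp(exponent) = 237696.5710 * exp(-19.1379) = 0.0011602 1/s


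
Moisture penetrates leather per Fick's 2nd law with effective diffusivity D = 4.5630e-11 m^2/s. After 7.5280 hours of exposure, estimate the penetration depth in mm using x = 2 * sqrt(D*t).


t = 7.5280 hr * 3600 = 27100.8000 s
D * t = 4.5630e-11 * 27100.8000 = 1.2366e-06
x = 2 * sqrt(D*t) = 2 * sqrt(1.2366e-06) = 0.00222406 m = 2.2241 mm


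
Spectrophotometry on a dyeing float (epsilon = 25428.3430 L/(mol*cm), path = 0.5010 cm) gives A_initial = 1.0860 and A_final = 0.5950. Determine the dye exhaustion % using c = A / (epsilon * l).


c_initial = A_i / (epsilon * l) = 1.0860 / (25428.3430 * 0.5010) = 8.5246e-05 mol/L
c_final = A_f / (epsilon * l) = 0.5950 / (25428.3430 * 0.5010) = 4.6705e-05 mol/L
Exhaustion = (c_initial - c_final) / c_initial * 100 = (8.5246e-05 - 4.6705e-05) / 8.5246e-05 * 100 = 45.2118 %


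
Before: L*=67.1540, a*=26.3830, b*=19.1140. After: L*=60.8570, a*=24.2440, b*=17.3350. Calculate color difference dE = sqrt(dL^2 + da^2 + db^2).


dL = -6.2970, da = -2.1390, db = -1.7790
dE = sqrt((-6.2970)^2 + (-2.1390)^2 + (-1.7790)^2) = 6.8842


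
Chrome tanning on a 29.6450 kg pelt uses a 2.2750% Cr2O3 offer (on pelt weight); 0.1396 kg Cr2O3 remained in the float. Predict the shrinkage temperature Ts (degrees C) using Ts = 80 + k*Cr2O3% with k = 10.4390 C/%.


Offered = pelt * offer_pct / 100 = 29.6450 * 2.2750 / 100 = 0.6744 kg
Uptake = offered - residual = 0.6744 - 0.1396 = 0.5348 kg
Cr2O3% on pelt = uptake / pelt * 100 = 0.5348 / 29.6450 * 100 = 1.8041 %
Ts = 80 + k * Cr2O3% = 80 + 10.4390 * 1.8041 = 98.8329 C


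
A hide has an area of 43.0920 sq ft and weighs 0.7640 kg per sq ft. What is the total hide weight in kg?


Formula: Weight = area * weight_per_sqft
Substituting: Weight = 43.0920 * 0.7640
Result: 32.9223 kg


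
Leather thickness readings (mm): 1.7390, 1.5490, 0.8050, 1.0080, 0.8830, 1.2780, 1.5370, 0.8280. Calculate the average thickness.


Formula: Average = sum / n
Substituting: Average = 9.6270 / 8
Result: 1.2034 mm


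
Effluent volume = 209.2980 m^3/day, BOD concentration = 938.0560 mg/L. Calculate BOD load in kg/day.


Formula: BOD_load = volume * conc / 1000
Substituting: BOD_load = 209.2980 * 938.0560 / 1000
Result: 196.3332 kg/day


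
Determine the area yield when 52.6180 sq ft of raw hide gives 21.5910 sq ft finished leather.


Formula: Yield = finished / raw * 100
Substituting: Yield = 21.5910 / 52.6180 * 100
Result: 41.0335 %


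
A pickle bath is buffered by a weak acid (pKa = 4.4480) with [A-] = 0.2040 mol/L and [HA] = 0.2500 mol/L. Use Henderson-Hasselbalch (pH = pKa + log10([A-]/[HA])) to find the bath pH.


ratio = [A-] / [HA] = 0.2040 / 0.2500 = 0.8160
log10(ratio) = -0.0883098
pH = pKa + log10(ratio) = 4.4480 - 0.0883098 = 4.3597


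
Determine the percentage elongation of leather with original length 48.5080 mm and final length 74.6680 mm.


Formula: Elongation = (Lf - L0) / L0 * 100
Substituting: Elongation = (74.6680 - 48.5080) / 48.5080 * 100
Result: 53.9292 %


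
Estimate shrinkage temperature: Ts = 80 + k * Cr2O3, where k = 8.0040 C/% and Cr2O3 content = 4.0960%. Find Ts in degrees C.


Formula: Ts = 80 + k * Cr2O3
Substituting: Ts = 80 + 8.0040 * 4.0960
Result: 112.7844 C


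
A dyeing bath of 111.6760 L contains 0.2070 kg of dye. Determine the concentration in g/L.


Formula: Conc = dye_mass(kg) / volume(L) * 1000
Substituting: Conc = 0.2070 / 111.6760 * 1000
Result: 1.8536 g/L


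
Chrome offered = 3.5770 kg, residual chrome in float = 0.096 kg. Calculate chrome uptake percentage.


Formula: Uptake = (offered - residual) / offered * 100
Substituting: Uptake = (3.5770 - 0.096) / 3.5770 * 100
Result: 97.3162 %


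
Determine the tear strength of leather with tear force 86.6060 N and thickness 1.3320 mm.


Formula: Tear strength = force / thickness
Substituting: Tear strength = 86.6060 / 1.3320
Result: 65.0195 N/mm


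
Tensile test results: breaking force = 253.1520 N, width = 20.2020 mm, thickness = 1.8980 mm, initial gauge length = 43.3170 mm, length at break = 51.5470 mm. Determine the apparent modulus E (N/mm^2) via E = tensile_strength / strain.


TS = F / (w * t) = 253.1520 / (20.2020 * 1.8980) = 6.6022 N/mm^2
strain = (Lf - L0) / L0 = (51.5470 - 43.3170) / 43.3170 = 0.1900
E = TS / strain = 6.6022 / 0.1900 = 34.7496 N/mm^2


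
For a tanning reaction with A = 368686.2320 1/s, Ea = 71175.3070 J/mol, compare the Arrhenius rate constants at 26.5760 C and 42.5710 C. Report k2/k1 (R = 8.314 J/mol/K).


T1 = 26.5760 + 273.15 = 299.7260 K; T2 = 42.5710 + 273.15 = 315.7210 K
k1 = A * exp(-Ea/(R*T1)) = 368686.2320 * exp(-71175.3070/(8.314*299.7260)) = 1.4526e-07 1/s
k2 = A * exp(-Ea/(R*T2)) = 368686.2320 * exp(-71175.3070/(8.314*315.7210)) = 6.1744e-07 1/s
k2/k1 = 6.1744e-07 / 1.4526e-07 = 4.2504


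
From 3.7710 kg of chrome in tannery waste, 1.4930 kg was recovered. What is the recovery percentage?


Formula: Recovery = recovered / input * 100
Substituting: Recovery = 1.4930 / 3.7710 * 100
Result: 39.5916 %


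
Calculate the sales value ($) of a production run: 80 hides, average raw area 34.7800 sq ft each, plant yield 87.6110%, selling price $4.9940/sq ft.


Raw_total = N * avg_area = 80 * 34.7800 = 2782.4000 sq ft
Finished = Raw_total * yield / 100 = 2782.4000 * 87.6110 / 100 = 2437.6885 sq ft
Value = Finished * price = 2437.6885 * 4.9940 = 12173.8162 $


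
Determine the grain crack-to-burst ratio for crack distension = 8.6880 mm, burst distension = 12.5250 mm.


Formula: Ratio = crack / burst
Substituting: Ratio = 8.6880 / 12.5250
Result: 0.6937


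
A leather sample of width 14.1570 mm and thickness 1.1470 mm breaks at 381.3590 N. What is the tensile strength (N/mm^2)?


Formula: TS = force / (width * thickness)
Substituting: TS = 381.3590 / (14.1570 * 1.1470)
Result: 23.4855 N/mm^2


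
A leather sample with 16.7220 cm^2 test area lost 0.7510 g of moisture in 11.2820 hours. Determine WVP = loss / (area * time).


Formula: WVP = loss / (area * time)
Substituting: WVP = 0.7510 / (16.7220 * 11.2820)
Result: 0.00398076 g/(cm^2*hr)


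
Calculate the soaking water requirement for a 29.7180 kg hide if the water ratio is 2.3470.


Formula: Water = hide_weight * ratio
Substituting: Water = 29.7180 * 2.3470
Result: 69.7481 kg


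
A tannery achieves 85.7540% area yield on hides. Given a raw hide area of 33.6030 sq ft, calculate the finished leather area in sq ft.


Formula: finished = raw * yield / 100
Substituting: finished = 33.6030 * 85.7540 / 100
Result: 28.8159 sq ft


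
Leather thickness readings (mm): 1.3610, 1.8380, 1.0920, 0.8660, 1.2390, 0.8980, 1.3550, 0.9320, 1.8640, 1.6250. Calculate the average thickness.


Formula: Average = sum / n
Substituting: Average = 13.0700 / 10
Result: 1.3070 mm


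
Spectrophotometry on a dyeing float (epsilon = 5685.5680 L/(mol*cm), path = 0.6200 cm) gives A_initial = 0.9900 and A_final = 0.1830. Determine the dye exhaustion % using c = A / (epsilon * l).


c_initial = A_i / (epsilon * l) = 0.9900 / (5685.5680 * 0.6200) = 2.8085e-04 mol/L
c_final = A_f / (epsilon * l) = 0.1830 / (5685.5680 * 0.6200) = 5.1914e-05 mol/L
Exhaustion = (c_initial - c_final) / c_initial * 100 = (2.8085e-04 - 5.1914e-05) / 2.8085e-04 * 100 = 81.5152 %


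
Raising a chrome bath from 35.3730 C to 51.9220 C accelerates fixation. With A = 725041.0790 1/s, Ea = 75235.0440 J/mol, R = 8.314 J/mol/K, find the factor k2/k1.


T1 = 35.3730 + 273.15 = 308.5230 K; T2 = 51.9220 + 273.15 = 325.0720 K
k1 = A * exp(-Ea/(R*T1)) = 725041.0790 * exp(-75235.0440/(8.314*308.5230)) = 1.3249e-07 1/s
k2 = A * exp(-Ea/(R*T2)) = 725041.0790 * exp(-75235.0440/(8.314*325.0720)) = 5.8977e-07 1/s
k2/k1 = 5.8977e-07 / 1.3249e-07 = 4.4513


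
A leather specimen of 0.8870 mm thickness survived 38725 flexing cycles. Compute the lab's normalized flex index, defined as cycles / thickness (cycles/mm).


Formula: Index = cycles / thickness
Substituting: Index = 38725 / 0.8870
Result: 43658.3991 cycles/mm


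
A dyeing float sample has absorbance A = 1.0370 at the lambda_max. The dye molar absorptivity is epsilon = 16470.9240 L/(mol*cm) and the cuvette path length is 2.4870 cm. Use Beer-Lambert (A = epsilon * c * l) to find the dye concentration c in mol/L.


Formula: c = A / (epsilon * l)
Substituting: c = 1.0370 / (16470.9240 * 2.4870)
Result: 2.5315e-05 mol/L


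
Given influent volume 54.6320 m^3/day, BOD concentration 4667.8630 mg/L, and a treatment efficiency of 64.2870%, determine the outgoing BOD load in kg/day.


Load_in = volume * conc / 1000 = 54.6320 * 4667.8630 / 1000 = 255.0147 kg/day
Removed = Load_in * eff / 100 = 255.0147 * 64.2870 / 100 = 163.9413 kg/day
Load_out = Load_in - Removed = 255.0147 - 163.9413 = 91.0734 kg/day


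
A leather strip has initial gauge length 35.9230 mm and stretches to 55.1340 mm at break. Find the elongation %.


Formula: Elongation = (Lf - L0) / L0 * 100
Substituting: Elongation = (55.1340 - 35.9230) / 35.9230 * 100
Result: 53.4783 %


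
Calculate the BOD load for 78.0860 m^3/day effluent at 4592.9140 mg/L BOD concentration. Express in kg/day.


Formula: BOD_load = volume * conc / 1000
Substituting: BOD_load = 78.0860 * 4592.9140 / 1000
Result: 358.6423 kg/day


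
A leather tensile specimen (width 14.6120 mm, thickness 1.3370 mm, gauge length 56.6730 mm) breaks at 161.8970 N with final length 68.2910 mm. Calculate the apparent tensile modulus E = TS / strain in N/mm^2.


TS = F / (w * t) = 161.8970 / (14.6120 * 1.3370) = 8.2870 N/mm^2
strain = (Lf - L0) / L0 = (68.2910 - 56.6730) / 56.6730 = 0.2050
E = TS / strain = 8.2870 / 0.2050 = 40.4243 N/mm^2


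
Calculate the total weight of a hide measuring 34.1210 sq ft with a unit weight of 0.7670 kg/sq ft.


Formula: Weight = area * weight_per_sqft
Substituting: Weight = 34.1210 * 0.7670
Result: 26.1708 kg


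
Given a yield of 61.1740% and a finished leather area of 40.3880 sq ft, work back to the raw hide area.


Formula: raw = finished * 100 / yield
Substituting: raw = 40.3880 * 100 / 61.1740
Result: 66.0215 sq ft


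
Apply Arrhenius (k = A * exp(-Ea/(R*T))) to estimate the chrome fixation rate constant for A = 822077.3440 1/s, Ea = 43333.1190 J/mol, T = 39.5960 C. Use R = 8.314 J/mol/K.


T_K = T_C + 273.15 = 39.5960 + 273.15 = 312.7460 K
exponent = -Ea / (R * T_K) = -43333.1190 / (8.314 * 312.7460) = -16.6655
k = A * exp(exponent) = 822077.3440 * exp(-16.6655) = 0.0475533 1/s


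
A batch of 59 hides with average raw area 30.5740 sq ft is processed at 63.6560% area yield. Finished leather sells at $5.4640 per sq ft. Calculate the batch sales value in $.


Raw_total = N * avg_area = 59 * 30.5740 = 1803.8660 sq ft
Finished = Raw_total * yield / 100 = 1803.8660 * 63.6560 / 100 = 1148.2689 sq ft
Value = Finished * price = 1148.2689 * 5.4640 = 6274.1415 $


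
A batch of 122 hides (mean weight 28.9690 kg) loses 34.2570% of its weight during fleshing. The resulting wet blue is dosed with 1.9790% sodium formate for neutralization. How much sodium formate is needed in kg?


Total_raw = N * avg_wt = 122 * 28.9690 = 3534.2180 kg
Substrate = Total_raw * (1 - loss/100) = 3534.2180 * (1 - 34.2570/100) = 2323.5009 kg
Neutralizer = Substrate * pct / 100 = 2323.5009 * 1.9790 / 100 = 45.9821 kg


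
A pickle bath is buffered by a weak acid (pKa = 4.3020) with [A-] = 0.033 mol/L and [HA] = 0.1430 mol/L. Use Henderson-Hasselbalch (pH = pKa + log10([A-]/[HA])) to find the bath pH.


ratio = [A-] / [HA] = 0.033 / 0.1430 = 0.2308
log10(ratio) = -0.6368
pH = pKa + log10(ratio) = 4.3020 - 0.6368 = 3.6652
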